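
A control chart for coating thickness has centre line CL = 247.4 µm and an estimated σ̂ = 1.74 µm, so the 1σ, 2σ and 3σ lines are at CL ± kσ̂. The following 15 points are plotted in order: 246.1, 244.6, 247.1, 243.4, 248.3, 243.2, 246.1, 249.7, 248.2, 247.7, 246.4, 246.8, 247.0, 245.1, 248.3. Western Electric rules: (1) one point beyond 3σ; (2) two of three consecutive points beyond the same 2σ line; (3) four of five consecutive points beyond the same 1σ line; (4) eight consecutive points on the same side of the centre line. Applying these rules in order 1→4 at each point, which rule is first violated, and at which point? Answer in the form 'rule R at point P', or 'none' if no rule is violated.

Zone of each point (C = within 1σ̂, B = 1σ̂–2σ̂, A = 2σ̂–3σ̂, * = beyond 3σ̂; sign = side of CL): 1:-C, 2:-B, 3:-C, 4:-A, 5:+C, 6:-A, 7:-C, 8:+B, 9:+C, 10:+C, 11:-C, 12:-C, 13:-C, 14:-B, 15:+C
Rule 2 (two of three consecutive points beyond the same 2σ limit) is satisfied at point 6.

rule 2 at point 6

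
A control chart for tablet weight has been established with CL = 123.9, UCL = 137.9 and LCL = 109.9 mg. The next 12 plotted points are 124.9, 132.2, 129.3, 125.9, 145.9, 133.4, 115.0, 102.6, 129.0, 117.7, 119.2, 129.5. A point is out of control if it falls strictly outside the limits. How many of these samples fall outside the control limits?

Compare each point to [109.9, 137.9]: sample 5 = 145.9 > UCL; sample 8 = 102.6 < LCL.

2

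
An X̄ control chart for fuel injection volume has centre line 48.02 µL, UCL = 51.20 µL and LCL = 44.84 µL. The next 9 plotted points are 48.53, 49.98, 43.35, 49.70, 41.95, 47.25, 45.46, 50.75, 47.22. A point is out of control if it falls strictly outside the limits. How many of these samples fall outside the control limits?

Compare each point to [44.84, 51.20]: sample 3 = 43.35 < LCL; sample 5 = 41.95 < LCL.

2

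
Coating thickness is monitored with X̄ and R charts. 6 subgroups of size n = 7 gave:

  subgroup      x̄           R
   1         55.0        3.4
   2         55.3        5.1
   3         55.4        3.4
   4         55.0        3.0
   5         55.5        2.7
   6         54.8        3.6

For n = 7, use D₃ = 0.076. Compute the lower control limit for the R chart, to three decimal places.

R̄ = (3.4 + 5.1 + 3.4 + 3.0 + 2.7 + 3.6) / 6 = 21.2000 / 6 = 3.5333
LCL_R = D₃·R̄ = 0.076 × 3.5333 = 0.2685

0.269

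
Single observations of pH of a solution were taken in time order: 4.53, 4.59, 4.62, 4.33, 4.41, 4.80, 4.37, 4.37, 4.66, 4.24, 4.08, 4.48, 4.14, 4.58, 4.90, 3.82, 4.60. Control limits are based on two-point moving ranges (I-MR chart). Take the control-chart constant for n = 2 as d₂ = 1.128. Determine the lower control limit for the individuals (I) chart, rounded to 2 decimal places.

3.53

X̄ = (4.53 + 4.59 + 4.62 + 4.33 + 4.41 + 4.80 + 4.37 + 4.37 + 4.66 + 4.24 + 4.08 + 4.48 + 4.14 + 4.58 + 4.90 + 3.82 + 4.60) / 17 = 4.4424
Moving ranges: 0.06, 0.03, 0.29, 0.08, 0.39, 0.43, 0.00, 0.29, 0.42, 0.16, 0.40, 0.34, 0.44, 0.32, 1.08, 0.78; M̄R̄ = 5.5100 / 16 = 0.3444
LCL = X̄ − 3·M̄R̄/d₂ = 4.4424 − 3 × 0.3444 / 1.128 = 3.5265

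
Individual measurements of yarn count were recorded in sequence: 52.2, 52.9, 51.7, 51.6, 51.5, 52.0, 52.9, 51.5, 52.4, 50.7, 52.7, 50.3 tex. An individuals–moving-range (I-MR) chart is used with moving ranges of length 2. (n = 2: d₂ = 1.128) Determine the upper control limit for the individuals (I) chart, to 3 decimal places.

X̄ = (52.2 + 52.9 + 51.7 + 51.6 + 51.5 + 52.0 + 52.9 + 51.5 + 52.4 + 50.7 + 52.7 + 50.3) / 12 = 51.8667
Moving ranges: 0.7, 1.2, 0.1, 0.1, 0.5, 0.9, 1.4, 0.9, 1.7, 2.0, 2.4; M̄R̄ = 11.9000 / 11 = 1.0818
UCL = X̄ + 3·M̄R̄/d₂ = 51.8667 + 3 × 1.0818 / 1.128 = 54.7438

54.744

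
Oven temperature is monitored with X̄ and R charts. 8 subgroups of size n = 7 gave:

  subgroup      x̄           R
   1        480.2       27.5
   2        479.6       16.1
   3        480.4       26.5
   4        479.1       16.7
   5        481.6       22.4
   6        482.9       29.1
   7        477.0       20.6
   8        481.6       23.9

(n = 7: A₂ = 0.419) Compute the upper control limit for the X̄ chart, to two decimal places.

X̄̄ = (480.2 + 479.6 + 480.4 + 479.1 + 481.6 + 482.9 + 477.0 + 481.6) / 8 = 3842.4000 / 8 = 480.3000
R̄ = (27.5 + 16.1 + 26.5 + 16.7 + 22.4 + 29.1 + 20.6 + 23.9) / 8 = 182.8000 / 8 = 22.8500
UCL = X̄̄ + A₂·R̄ = 480.3000 + 0.419 × 22.8500 = 489.8741

489.87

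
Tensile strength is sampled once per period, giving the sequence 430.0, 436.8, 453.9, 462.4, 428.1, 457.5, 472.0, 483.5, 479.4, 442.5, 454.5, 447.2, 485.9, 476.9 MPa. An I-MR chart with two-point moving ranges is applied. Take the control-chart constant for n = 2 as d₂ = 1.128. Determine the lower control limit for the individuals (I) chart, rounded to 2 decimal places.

X̄ = (430.0 + 436.8 + 453.9 + 462.4 + 428.1 + 457.5 + 472.0 + 483.5 + 479.4 + 442.5 + 454.5 + 447.2 + 485.9 + 476.9) / 14 = 457.9000
Moving ranges: 6.8, 17.1, 8.5, 34.3, 29.4, 14.5, 11.5, 4.1, 36.9, 12.0, 7.3, 38.7, 9.0; M̄R̄ = 230.1000 / 13 = 17.7000
LCL = X̄ − 3·M̄R̄/d₂ = 457.9000 − 3 × 17.7000 / 1.128 = 410.8255

410.83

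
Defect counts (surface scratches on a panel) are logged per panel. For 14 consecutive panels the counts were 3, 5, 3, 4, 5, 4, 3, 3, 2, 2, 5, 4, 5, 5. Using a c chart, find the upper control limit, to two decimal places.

c̄ = (3 + 5 + 3 + 4 + 5 + 4 + 3 + 3 + 2 + 2 + 5 + 4 + 5 + 5) / 14 = 53 / 14 = 3.7857
UCL = c̄ + 3√c̄ = 3.7857 + 3 × √3.7857 = 3.7857 + 3 × 1.9457 = 9.6228

9.62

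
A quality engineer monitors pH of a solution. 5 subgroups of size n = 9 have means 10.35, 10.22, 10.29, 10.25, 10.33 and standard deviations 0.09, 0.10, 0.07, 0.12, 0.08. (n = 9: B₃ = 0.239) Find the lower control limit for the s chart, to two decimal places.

0.02

s̄ = (0.09 + 0.10 + 0.07 + 0.12 + 0.08) / 5 = 0.0920
LCL_s = B₃·s̄ = 0.239 × 0.0920 = 0.0220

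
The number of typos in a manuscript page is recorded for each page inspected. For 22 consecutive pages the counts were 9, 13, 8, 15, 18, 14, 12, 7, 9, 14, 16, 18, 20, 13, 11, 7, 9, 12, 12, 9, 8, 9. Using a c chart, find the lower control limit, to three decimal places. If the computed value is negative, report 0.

1.582

c̄ = (9 + 13 + 8 + 15 + 18 + 14 + 12 + 7 + 9 + 14 + 16 + 18 + 20 + 13 + 11 + 7 + 9 + 12 + 12 + 9 + 8 + 9) / 22 = 263 / 22 = 11.9545
LCL = c̄ − 3√c̄ = 11.9545 − 3 × 3.4575 = 1.5819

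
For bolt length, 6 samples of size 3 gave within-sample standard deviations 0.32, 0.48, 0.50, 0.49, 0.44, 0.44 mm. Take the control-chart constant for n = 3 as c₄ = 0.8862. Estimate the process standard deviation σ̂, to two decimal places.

0.50

s̄ = (0.32 + 0.48 + 0.50 + 0.49 + 0.44 + 0.44) / 6 = 0.4450
σ̂ = s̄ / c₄ = 0.4450 / 0.8862 = 0.5021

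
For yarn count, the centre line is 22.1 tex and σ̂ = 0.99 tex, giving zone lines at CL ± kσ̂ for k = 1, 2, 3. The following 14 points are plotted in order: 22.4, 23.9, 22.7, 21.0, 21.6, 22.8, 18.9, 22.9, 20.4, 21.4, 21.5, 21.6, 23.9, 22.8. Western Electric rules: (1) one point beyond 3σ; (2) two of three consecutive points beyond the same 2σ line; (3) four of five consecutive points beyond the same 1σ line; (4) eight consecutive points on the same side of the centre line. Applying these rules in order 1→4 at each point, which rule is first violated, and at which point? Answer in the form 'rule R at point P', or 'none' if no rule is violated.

rule 1 at point 7

Zone of each point (C = within 1σ̂, B = 1σ̂–2σ̂, A = 2σ̂–3σ̂, * = beyond 3σ̂; sign = side of CL): 1:+C, 2:+B, 3:+C, 4:-B, 5:-C, 6:+C, 7:-*, 8:+C, 9:-B, 10:-C, 11:-C, 12:-C, 13:+B, 14:+C
Rule 1 (one point beyond the 3σ limits) is satisfied at point 7.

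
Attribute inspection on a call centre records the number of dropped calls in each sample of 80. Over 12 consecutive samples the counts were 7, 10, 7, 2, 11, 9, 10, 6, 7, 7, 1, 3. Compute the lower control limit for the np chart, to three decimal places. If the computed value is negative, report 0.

0.000

p̄ = Σdᵢ / (k·n) = 80 / (12 × 80) = 0.08333
LCL = np̄ − 3·√(np̄(1−p̄)) = 6.6667 − 3 × 2.4721 = -0.7495 → 0 (negative, so LCL = 0)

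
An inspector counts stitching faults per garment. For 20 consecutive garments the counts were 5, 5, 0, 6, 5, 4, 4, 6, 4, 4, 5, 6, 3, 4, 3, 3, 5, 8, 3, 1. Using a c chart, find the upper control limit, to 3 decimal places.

c̄ = (5 + 5 + 0 + 6 + 5 + 4 + 4 + 6 + 4 + 4 + 5 + 6 + 3 + 4 + 3 + 3 + 5 + 8 + 3 + 1) / 20 = 84 / 20 = 4.2000
UCL = c̄ + 3√c̄ = 4.2000 + 3 × √4.2000 = 4.2000 + 3 × 2.0494 = 10.3482

10.348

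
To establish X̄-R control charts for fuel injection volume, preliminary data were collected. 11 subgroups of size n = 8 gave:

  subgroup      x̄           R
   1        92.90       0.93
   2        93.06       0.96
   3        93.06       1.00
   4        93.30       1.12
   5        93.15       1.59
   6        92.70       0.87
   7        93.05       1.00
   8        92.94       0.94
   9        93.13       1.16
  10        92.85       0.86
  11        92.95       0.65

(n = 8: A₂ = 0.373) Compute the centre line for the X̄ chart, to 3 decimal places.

X̄̄ = (92.90 + 93.06 + 93.06 + 93.30 + 93.15 + 92.70 + 93.05 + 92.94 + 93.13 + 92.85 + 92.95) / 11 = 1023.0900 / 11 = 93.0082
CL = X̄̄ = 93.0082

93.008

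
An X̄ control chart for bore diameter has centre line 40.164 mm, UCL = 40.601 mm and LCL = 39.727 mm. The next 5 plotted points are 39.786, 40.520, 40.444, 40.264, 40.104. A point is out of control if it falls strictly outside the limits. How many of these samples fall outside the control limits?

All 5 points lie within [39.727, 40.601].

0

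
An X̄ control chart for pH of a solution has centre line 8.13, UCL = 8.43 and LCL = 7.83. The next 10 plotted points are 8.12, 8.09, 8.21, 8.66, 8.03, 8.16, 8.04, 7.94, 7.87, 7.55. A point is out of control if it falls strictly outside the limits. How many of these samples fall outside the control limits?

Compare each point to [7.83, 8.43]: sample 4 = 8.66 > UCL; sample 10 = 7.55 < LCL.

2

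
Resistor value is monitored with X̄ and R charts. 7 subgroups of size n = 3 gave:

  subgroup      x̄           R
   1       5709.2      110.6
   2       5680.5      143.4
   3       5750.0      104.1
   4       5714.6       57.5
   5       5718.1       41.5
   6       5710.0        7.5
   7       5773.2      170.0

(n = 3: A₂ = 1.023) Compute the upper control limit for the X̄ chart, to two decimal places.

5814.97

X̄̄ = (5709.2 + 5680.5 + 5750.0 + 5714.6 + 5718.1 + 5710.0 + 5773.2) / 7 = 40055.6000 / 7 = 5722.2286
R̄ = (110.6 + 143.4 + 104.1 + 57.5 + 41.5 + 7.5 + 170.0) / 7 = 634.6000 / 7 = 90.6571
UCL = X̄̄ + A₂·R̄ = 5722.2286 + 1.023 × 90.6571 = 5814.9708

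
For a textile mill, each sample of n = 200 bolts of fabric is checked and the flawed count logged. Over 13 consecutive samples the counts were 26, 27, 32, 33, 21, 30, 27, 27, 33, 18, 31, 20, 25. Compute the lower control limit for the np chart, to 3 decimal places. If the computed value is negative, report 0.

p̄ = Σdᵢ / (k·n) = 350 / (13 × 200) = 0.13462
LCL = np̄ − 3·√(np̄(1−p̄)) = 26.9231 − 3 × 4.8269 = 12.4424

12.442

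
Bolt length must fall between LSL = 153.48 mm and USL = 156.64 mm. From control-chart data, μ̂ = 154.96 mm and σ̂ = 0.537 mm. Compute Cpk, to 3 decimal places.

0.919

Cpu = (USL − μ̂) / (3σ̂) = (156.64 − 154.96) / (3 × 0.537) = 1.0428; Cpl = (μ̂ − LSL) / (3σ̂) = (154.96 − 153.48) / (3 × 0.537) = 0.9187; Cpk = min(Cpu, Cpl) = 0.9187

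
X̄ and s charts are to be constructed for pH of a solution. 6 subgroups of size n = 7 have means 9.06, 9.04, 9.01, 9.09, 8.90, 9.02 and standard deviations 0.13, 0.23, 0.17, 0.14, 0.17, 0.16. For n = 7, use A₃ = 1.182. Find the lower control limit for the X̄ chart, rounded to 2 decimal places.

X̄̄ = (9.06 + 9.04 + 9.01 + 9.09 + 8.90 + 9.02) / 6 = 9.0200
s̄ = (0.13 + 0.23 + 0.17 + 0.14 + 0.17 + 0.16) / 6 = 0.1667
LCL = X̄̄ − A₃·s̄ = 9.0200 − 1.182 × 0.1667 = 8.8230

8.82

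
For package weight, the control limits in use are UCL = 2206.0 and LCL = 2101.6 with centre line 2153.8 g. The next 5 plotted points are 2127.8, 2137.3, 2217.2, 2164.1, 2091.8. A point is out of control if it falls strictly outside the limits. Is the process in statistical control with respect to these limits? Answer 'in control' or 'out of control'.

Compare each point to [2101.6, 2206.0]: sample 3 = 2217.2 > UCL; sample 5 = 2091.8 < LCL.

out of control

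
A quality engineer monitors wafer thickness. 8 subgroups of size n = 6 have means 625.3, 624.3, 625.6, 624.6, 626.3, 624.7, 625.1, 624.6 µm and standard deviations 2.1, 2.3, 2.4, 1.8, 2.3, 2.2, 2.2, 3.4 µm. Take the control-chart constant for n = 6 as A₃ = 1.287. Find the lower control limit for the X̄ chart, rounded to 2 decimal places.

X̄̄ = (625.3 + 624.3 + 625.6 + 624.6 + 626.3 + 624.7 + 625.1 + 624.6) / 8 = 625.0625
s̄ = (2.1 + 2.3 + 2.4 + 1.8 + 2.3 + 2.2 + 2.2 + 3.4) / 8 = 2.3375
LCL = X̄̄ − A₃·s̄ = 625.0625 − 1.287 × 2.3375 = 622.0541

622.05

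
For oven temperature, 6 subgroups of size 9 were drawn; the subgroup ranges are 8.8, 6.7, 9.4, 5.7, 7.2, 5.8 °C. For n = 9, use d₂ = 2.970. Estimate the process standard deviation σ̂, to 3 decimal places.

2.447

R̄ = (8.8 + 6.7 + 9.4 + 5.7 + 7.2 + 5.8) / 6 = 7.2667
σ̂ = R̄ / d₂ = 7.2667 / 2.970 = 2.4467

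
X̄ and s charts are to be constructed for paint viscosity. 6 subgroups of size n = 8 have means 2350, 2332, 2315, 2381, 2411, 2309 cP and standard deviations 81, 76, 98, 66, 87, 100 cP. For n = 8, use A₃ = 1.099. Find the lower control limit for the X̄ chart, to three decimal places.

2256.618

X̄̄ = (2350 + 2332 + 2315 + 2381 + 2411 + 2309) / 6 = 2349.6667
s̄ = (81 + 76 + 98 + 66 + 87 + 100) / 6 = 84.6667
LCL = X̄̄ − A₃·s̄ = 2349.6667 − 1.099 × 84.6667 = 2256.6180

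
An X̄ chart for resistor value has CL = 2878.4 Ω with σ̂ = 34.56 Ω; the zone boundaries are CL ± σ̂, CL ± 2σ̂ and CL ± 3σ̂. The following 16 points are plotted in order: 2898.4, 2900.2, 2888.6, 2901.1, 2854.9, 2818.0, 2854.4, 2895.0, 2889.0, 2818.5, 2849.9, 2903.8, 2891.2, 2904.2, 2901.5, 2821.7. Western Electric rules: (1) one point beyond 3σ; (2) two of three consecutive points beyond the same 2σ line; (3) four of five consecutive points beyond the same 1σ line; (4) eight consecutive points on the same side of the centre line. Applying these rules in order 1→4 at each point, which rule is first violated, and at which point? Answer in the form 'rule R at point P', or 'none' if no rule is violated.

none

Zone of each point (C = within 1σ̂, B = 1σ̂–2σ̂, A = 2σ̂–3σ̂, * = beyond 3σ̂; sign = side of CL): 1:+C, 2:+C, 3:+C, 4:+C, 5:-C, 6:-B, 7:-C, 8:+C, 9:+C, 10:-B, 11:-C, 12:+C, 13:+C, 14:+C, 15:+C, 16:-B
No rule fires across all 16 points.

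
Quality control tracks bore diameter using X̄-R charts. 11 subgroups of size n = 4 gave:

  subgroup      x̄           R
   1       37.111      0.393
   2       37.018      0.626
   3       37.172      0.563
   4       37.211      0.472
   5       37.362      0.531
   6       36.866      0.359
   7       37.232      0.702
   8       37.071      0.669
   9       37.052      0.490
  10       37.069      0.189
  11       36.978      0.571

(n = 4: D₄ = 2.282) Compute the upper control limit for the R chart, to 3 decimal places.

1.154

R̄ = (0.393 + 0.626 + 0.563 + 0.472 + 0.531 + 0.359 + 0.702 + 0.669 + 0.490 + 0.189 + 0.571) / 11 = 5.5650 / 11 = 0.5059
UCL_R = D₄·R̄ = 2.282 × 0.5059 = 1.1545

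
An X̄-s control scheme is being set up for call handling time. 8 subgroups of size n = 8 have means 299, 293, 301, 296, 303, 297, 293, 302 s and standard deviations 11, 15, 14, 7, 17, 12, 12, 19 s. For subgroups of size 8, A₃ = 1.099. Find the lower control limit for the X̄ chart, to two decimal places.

283.30

X̄̄ = (299 + 293 + 301 + 296 + 303 + 297 + 293 + 302) / 8 = 298.0000
s̄ = (11 + 15 + 14 + 7 + 17 + 12 + 12 + 19) / 8 = 13.3750
LCL = X̄̄ − A₃·s̄ = 298.0000 − 1.099 × 13.3750 = 283.3009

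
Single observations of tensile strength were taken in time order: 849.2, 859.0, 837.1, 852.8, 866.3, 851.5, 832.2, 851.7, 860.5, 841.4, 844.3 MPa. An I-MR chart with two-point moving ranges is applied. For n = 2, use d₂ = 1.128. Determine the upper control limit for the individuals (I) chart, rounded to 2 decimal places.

X̄ = (849.2 + 859.0 + 837.1 + 852.8 + 866.3 + 851.5 + 832.2 + 851.7 + 860.5 + 841.4 + 844.3) / 11 = 849.6364
Moving ranges: 9.8, 21.9, 15.7, 13.5, 14.8, 19.3, 19.5, 8.8, 19.1, 2.9; M̄R̄ = 145.3000 / 10 = 14.5300
UCL = X̄ + 3·M̄R̄/d₂ = 849.6364 + 3 × 14.5300 / 1.128 = 888.2800

888.28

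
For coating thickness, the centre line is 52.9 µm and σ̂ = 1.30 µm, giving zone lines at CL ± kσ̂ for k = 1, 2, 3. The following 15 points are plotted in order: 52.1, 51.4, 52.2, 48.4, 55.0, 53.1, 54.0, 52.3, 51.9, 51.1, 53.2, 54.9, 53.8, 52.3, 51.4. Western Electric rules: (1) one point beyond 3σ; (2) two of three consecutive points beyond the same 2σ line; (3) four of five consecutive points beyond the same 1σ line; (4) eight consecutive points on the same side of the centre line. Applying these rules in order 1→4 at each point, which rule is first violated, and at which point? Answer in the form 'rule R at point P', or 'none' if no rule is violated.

rule 1 at point 4

Zone of each point (C = within 1σ̂, B = 1σ̂–2σ̂, A = 2σ̂–3σ̂, * = beyond 3σ̂; sign = side of CL): 1:-C, 2:-B, 3:-C, 4:-*, 5:+B, 6:+C, 7:+C, 8:-C, 9:-C, 10:-B, 11:+C, 12:+B, 13:+C, 14:-C, 15:-B
Rule 1 (one point beyond the 3σ limits) is satisfied at point 4.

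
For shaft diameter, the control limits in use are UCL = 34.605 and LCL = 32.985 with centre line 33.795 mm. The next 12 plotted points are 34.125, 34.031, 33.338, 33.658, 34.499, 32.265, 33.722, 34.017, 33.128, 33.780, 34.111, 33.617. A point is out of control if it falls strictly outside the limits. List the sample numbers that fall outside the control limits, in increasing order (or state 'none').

6

Compare each point to [32.985, 34.605]: sample 6 = 32.265 < LCL.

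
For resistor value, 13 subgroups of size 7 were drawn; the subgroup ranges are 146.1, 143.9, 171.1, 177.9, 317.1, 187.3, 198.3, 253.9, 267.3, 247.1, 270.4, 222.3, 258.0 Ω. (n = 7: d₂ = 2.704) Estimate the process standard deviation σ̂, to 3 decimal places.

R̄ = (146.1 + 143.9 + 171.1 + 177.9 + 317.1 + 187.3 + 198.3 + 253.9 + 267.3 + 247.1 + 270.4 + 222.3 + 258.0) / 13 = 220.0538
σ̂ = R̄ / d₂ = 220.0538 / 2.704 = 81.3809

81.381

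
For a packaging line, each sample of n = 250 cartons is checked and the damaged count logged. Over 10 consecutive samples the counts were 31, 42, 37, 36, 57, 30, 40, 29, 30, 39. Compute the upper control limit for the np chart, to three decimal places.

53.963

p̄ = Σdᵢ / (k·n) = 371 / (10 × 250) = 0.14840
UCL = np̄ + 3·√(np̄(1−p̄)) = 37.1000 + 3 × √(37.1000×0.85160) = 37.1000 + 3 × 5.6209 = 53.9627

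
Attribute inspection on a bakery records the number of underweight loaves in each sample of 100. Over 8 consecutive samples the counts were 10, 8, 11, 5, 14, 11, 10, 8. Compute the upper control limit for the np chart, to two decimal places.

18.47

p̄ = Σdᵢ / (k·n) = 77 / (8 × 100) = 0.09625
UCL = np̄ + 3·√(np̄(1−p̄)) = 9.6250 + 3 × √(9.6250×0.90375) = 9.6250 + 3 × 2.9493 = 18.4730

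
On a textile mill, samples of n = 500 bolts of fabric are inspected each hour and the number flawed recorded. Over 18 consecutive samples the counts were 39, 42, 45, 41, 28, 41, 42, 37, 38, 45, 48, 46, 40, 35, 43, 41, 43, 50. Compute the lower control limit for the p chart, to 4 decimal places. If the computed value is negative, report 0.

p̄ = Σdᵢ / (k·n) = 744 / (18 × 500) = 0.08267
LCL = p̄ − 3·√(p̄(1−p̄)/n) = 0.08267 − 3 × 0.01232 = 0.04572

0.0457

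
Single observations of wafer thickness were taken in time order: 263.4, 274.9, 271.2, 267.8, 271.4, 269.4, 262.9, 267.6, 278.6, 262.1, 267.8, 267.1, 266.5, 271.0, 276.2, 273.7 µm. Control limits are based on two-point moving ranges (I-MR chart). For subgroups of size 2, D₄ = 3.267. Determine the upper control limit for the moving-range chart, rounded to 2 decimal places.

17.88

Moving ranges: 11.5, 3.7, 3.4, 3.6, 2.0, 6.5, 4.7, 11.0, 16.5, 5.7, 0.7, 0.6, 4.5, 5.2, 2.5; M̄R̄ = 82.1000 / 15 = 5.4733
UCL_MR = D₄·M̄R̄ = 3.267 × 5.4733 = 17.8814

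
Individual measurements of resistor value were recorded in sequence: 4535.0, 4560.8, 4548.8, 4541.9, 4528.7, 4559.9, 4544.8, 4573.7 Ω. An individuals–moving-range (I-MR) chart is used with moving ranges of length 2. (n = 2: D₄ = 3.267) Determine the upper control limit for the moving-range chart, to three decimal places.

Moving ranges: 25.8, 12.0, 6.9, 13.2, 31.2, 15.1, 28.9; M̄R̄ = 133.1000 / 7 = 19.0143
UCL_MR = D₄·M̄R̄ = 3.267 × 19.0143 = 62.1197

62.120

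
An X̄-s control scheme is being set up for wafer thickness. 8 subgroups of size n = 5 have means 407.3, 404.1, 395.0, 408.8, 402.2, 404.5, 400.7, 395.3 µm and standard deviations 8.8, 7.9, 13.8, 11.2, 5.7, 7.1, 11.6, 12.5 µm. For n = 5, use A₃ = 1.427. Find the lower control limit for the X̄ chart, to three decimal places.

X̄̄ = (407.3 + 404.1 + 395.0 + 408.8 + 402.2 + 404.5 + 400.7 + 395.3) / 8 = 402.2375
s̄ = (8.8 + 7.9 + 13.8 + 11.2 + 5.7 + 7.1 + 11.6 + 12.5) / 8 = 9.8250
LCL = X̄̄ − A₃·s̄ = 402.2375 − 1.427 × 9.8250 = 388.2172

388.217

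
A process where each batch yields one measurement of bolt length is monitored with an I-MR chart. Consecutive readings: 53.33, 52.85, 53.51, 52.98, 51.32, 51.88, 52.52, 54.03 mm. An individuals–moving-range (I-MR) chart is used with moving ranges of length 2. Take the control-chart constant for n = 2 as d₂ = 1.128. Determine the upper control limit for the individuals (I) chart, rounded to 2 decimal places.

55.10

X̄ = (53.33 + 52.85 + 53.51 + 52.98 + 51.32 + 51.88 + 52.52 + 54.03) / 8 = 52.8025
Moving ranges: 0.48, 0.66, 0.53, 1.66, 0.56, 0.64, 1.51; M̄R̄ = 6.0400 / 7 = 0.8629
UCL = X̄ + 3·M̄R̄/d₂ = 52.8025 + 3 × 0.8629 / 1.128 = 55.0973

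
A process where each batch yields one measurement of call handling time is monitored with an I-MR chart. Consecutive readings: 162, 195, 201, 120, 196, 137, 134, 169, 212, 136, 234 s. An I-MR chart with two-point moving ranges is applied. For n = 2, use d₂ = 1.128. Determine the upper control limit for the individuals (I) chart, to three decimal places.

X̄ = (162 + 195 + 201 + 120 + 196 + 137 + 134 + 169 + 212 + 136 + 234) / 11 = 172.3636
Moving ranges: 33, 6, 81, 76, 59, 3, 35, 43, 76, 98; M̄R̄ = 510.0000 / 10 = 51.0000
UCL = X̄ + 3·M̄R̄/d₂ = 172.3636 + 3 × 51.0000 / 1.128 = 308.0019

308.002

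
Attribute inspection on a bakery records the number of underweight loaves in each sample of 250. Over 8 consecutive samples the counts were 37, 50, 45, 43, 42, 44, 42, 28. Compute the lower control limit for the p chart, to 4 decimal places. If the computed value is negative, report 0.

0.0950

p̄ = Σdᵢ / (k·n) = 331 / (8 × 250) = 0.16550
LCL = p̄ − 3·√(p̄(1−p̄)/n) = 0.16550 − 3 × 0.02350 = 0.09499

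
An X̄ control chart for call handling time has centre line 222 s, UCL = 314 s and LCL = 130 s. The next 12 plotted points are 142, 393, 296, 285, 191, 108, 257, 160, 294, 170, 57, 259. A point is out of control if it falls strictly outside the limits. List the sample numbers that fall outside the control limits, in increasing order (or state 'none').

2, 6, 11

Compare each point to [130, 314]: sample 2 = 393 > UCL; sample 6 = 108 < LCL; sample 11 = 57 < LCL.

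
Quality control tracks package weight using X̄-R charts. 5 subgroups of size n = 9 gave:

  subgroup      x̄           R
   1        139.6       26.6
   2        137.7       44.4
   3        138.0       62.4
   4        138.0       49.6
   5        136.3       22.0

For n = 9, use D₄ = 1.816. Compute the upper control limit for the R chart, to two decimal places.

74.46

R̄ = (26.6 + 44.4 + 62.4 + 49.6 + 22.0) / 5 = 205.0000 / 5 = 41.0000
UCL_R = D₄·R̄ = 1.816 × 41.0000 = 74.4560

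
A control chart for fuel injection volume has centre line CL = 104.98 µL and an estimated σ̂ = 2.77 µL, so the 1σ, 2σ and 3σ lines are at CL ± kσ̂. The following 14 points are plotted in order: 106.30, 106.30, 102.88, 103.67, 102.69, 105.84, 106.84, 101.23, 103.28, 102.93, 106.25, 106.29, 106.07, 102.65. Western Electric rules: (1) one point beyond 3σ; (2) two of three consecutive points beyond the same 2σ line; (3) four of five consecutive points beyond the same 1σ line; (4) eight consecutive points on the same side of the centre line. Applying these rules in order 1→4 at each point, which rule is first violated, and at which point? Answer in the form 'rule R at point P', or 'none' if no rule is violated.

Zone of each point (C = within 1σ̂, B = 1σ̂–2σ̂, A = 2σ̂–3σ̂, * = beyond 3σ̂; sign = side of CL): 1:+C, 2:+C, 3:-C, 4:-C, 5:-C, 6:+C, 7:+C, 8:-B, 9:-C, 10:-C, 11:+C, 12:+C, 13:+C, 14:-C
No rule fires across all 14 points.

none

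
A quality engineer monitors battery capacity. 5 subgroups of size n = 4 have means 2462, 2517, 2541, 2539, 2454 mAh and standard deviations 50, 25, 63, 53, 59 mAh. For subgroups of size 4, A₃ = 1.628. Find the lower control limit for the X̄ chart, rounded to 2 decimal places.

2421.20

X̄̄ = (2462 + 2517 + 2541 + 2539 + 2454) / 5 = 2502.6000
s̄ = (50 + 25 + 63 + 53 + 59) / 5 = 50.0000
LCL = X̄̄ − A₃·s̄ = 2502.6000 − 1.628 × 50.0000 = 2421.2000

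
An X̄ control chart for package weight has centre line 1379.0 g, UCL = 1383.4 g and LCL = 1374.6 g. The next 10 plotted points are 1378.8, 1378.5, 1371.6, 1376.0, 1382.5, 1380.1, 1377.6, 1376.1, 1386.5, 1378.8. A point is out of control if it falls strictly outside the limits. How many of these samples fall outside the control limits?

2

Compare each point to [1374.6, 1383.4]: sample 3 = 1371.6 < LCL; sample 9 = 1386.5 > UCL.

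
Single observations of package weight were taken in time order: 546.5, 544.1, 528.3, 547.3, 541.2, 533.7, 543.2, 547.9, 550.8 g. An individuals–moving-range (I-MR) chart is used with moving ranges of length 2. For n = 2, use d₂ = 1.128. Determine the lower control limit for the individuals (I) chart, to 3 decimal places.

519.982

X̄ = (546.5 + 544.1 + 528.3 + 547.3 + 541.2 + 533.7 + 543.2 + 547.9 + 550.8) / 9 = 542.5556
Moving ranges: 2.4, 15.8, 19.0, 6.1, 7.5, 9.5, 4.7, 2.9; M̄R̄ = 67.9000 / 8 = 8.4875
LCL = X̄ − 3·M̄R̄/d₂ = 542.5556 − 3 × 8.4875 / 1.128 = 519.9824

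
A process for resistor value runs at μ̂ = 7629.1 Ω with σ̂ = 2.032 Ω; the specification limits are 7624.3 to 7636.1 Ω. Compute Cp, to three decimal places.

0.968

Cp = (USL − LSL) / (6σ̂) = (7636.1 − 7624.3) / (6 × 2.032) = 11.8000 / 12.1920 = 0.9678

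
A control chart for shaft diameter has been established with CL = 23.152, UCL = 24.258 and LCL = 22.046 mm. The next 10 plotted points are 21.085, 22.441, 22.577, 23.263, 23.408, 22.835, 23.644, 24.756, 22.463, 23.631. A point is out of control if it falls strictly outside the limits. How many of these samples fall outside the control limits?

Compare each point to [22.046, 24.258]: sample 1 = 21.085 < LCL; sample 8 = 24.756 > UCL.

2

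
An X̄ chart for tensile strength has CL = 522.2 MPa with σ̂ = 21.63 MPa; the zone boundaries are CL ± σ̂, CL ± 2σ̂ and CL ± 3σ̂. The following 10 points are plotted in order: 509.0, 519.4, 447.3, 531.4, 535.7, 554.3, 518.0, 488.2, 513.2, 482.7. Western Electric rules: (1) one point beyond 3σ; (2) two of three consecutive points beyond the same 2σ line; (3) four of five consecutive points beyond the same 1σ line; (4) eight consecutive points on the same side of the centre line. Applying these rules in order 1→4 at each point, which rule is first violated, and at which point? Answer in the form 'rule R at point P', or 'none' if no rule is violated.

rule 1 at point 3

Zone of each point (C = within 1σ̂, B = 1σ̂–2σ̂, A = 2σ̂–3σ̂, * = beyond 3σ̂; sign = side of CL): 1:-C, 2:-C, 3:-*, 4:+C, 5:+C, 6:+B, 7:-C, 8:-B, 9:-C, 10:-B
Rule 1 (one point beyond the 3σ limits) is satisfied at point 3.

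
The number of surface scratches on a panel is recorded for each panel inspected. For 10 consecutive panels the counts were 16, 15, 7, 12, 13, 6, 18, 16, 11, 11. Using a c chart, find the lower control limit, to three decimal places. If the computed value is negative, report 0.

1.893

c̄ = (16 + 15 + 7 + 12 + 13 + 6 + 18 + 16 + 11 + 11) / 10 = 125 / 10 = 12.5000
LCL = c̄ − 3√c̄ = 12.5000 − 3 × 3.5355 = 1.8934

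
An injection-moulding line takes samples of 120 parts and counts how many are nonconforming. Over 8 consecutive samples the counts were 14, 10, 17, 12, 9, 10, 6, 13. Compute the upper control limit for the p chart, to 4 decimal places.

0.1750

p̄ = Σdᵢ / (k·n) = 91 / (8 × 120) = 0.09479
UCL = p̄ + 3·√(p̄(1−p̄)/n) = 0.09479 + 3 × √(0.09479×0.90521/120) = 0.09479 + 3 × 0.02674 = 0.17501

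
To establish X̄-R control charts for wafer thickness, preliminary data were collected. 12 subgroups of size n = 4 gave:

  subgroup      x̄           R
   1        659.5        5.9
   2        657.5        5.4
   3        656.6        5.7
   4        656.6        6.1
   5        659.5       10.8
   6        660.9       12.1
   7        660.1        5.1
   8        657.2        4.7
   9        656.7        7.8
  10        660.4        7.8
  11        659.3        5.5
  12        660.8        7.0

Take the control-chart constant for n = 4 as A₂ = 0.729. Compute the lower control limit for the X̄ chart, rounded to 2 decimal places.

653.66

X̄̄ = (659.5 + 657.5 + 656.6 + 656.6 + 659.5 + 660.9 + 660.1 + 657.2 + 656.7 + 660.4 + 659.3 + 660.8) / 12 = 7905.1000 / 12 = 658.7583
R̄ = (5.9 + 5.4 + 5.7 + 6.1 + 10.8 + 12.1 + 5.1 + 4.7 + 7.8 + 7.8 + 5.5 + 7.0) / 12 = 83.9000 / 12 = 6.9917
LCL = X̄̄ − A₂·R̄ = 658.7583 − 0.729 × 6.9917 = 653.6614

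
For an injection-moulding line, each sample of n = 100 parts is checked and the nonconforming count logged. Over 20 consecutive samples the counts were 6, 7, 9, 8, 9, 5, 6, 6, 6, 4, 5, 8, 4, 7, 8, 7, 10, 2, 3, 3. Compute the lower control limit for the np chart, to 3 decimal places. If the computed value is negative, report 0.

p̄ = Σdᵢ / (k·n) = 123 / (20 × 100) = 0.06150
LCL = np̄ − 3·√(np̄(1−p̄)) = 6.1500 − 3 × 2.4025 = -1.0574 → 0 (negative, so LCL = 0)

0.000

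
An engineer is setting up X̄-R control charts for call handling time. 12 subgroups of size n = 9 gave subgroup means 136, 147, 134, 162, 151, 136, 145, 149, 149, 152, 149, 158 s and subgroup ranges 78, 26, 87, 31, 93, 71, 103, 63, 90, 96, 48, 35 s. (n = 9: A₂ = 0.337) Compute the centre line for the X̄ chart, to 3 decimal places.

X̄̄ = (136 + 147 + 134 + 162 + 151 + 136 + 145 + 149 + 149 + 152 + 149 + 158) / 12 = 1768.0000 / 12 = 147.3333
CL = X̄̄ = 147.3333

147.333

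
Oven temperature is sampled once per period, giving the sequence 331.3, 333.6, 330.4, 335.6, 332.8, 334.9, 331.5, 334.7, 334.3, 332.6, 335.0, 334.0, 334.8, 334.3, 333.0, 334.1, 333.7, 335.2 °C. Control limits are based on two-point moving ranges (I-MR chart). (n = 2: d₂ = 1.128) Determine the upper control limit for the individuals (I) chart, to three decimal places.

X̄ = (331.3 + 333.6 + 330.4 + 335.6 + 332.8 + 334.9 + 331.5 + 334.7 + 334.3 + 332.6 + 335.0 + 334.0 + 334.8 + 334.3 + 333.0 + 334.1 + 333.7 + 335.2) / 18 = 333.6556
Moving ranges: 2.3, 3.2, 5.2, 2.8, 2.1, 3.4, 3.2, 0.4, 1.7, 2.4, 1.0, 0.8, 0.5, 1.3, 1.1, 0.4, 1.5; M̄R̄ = 33.3000 / 17 = 1.9588
UCL = X̄ + 3·M̄R̄/d₂ = 333.6556 + 3 × 1.9588 / 1.128 = 338.8652

338.865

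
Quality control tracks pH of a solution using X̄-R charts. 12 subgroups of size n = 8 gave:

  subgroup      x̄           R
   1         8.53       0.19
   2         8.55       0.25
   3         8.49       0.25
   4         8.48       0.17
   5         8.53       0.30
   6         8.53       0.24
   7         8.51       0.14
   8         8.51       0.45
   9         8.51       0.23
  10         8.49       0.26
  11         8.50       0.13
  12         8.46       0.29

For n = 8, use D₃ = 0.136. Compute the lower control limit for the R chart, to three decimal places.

0.033

R̄ = (0.19 + 0.25 + 0.25 + 0.17 + 0.30 + 0.24 + 0.14 + 0.45 + 0.23 + 0.26 + 0.13 + 0.29) / 12 = 2.9000 / 12 = 0.2417
LCL_R = D₃·R̄ = 0.136 × 0.2417 = 0.0329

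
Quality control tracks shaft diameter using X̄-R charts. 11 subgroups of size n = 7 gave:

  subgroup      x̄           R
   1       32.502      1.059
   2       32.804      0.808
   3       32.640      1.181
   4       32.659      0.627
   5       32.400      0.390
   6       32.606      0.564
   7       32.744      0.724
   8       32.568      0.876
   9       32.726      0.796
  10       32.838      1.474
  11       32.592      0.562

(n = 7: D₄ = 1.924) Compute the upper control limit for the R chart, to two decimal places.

1.58

R̄ = (1.059 + 0.808 + 1.181 + 0.627 + 0.390 + 0.564 + 0.724 + 0.876 + 0.796 + 1.474 + 0.562) / 11 = 9.0610 / 11 = 0.8237
UCL_R = D₄·R̄ = 1.924 × 0.8237 = 1.5849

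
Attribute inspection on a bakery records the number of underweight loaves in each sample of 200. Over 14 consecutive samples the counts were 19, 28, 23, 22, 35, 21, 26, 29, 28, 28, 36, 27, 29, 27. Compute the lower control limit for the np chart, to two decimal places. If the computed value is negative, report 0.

12.50

p̄ = Σdᵢ / (k·n) = 378 / (14 × 200) = 0.13500
LCL = np̄ − 3·√(np̄(1−p̄)) = 27.0000 − 3 × 4.8327 = 12.5019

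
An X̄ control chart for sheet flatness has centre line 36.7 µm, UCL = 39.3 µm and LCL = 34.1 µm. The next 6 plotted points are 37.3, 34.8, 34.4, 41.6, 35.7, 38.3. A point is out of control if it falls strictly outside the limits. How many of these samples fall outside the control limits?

1

Compare each point to [34.1, 39.3]: sample 4 = 41.6 > UCL.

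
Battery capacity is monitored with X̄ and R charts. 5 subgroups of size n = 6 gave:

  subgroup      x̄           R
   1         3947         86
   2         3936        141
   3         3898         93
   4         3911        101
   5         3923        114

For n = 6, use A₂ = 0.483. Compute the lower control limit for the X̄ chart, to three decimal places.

3871.319

X̄̄ = (3947 + 3936 + 3898 + 3911 + 3923) / 5 = 19615.0000 / 5 = 3923.0000
R̄ = (86 + 141 + 93 + 101 + 114) / 5 = 535.0000 / 5 = 107.0000
LCL = X̄̄ − A₂·R̄ = 3923.0000 − 0.483 × 107.0000 = 3871.3190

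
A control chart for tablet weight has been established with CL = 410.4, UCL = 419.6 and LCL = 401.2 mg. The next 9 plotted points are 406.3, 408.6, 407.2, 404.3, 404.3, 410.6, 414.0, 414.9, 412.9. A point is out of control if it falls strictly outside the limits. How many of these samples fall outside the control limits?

All 9 points lie within [401.2, 419.6].

0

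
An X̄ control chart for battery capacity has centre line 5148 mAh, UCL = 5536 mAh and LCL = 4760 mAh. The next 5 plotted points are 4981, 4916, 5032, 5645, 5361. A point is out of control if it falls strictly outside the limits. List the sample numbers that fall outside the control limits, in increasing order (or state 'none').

Compare each point to [4760, 5536]: sample 4 = 5645 > UCL.

4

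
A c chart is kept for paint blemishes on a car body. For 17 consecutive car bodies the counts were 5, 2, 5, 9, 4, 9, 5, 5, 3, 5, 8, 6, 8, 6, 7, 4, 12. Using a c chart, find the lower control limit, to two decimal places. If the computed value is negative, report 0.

c̄ = (5 + 2 + 5 + 9 + 4 + 9 + 5 + 5 + 3 + 5 + 8 + 6 + 8 + 6 + 7 + 4 + 12) / 17 = 103 / 17 = 6.0588
LCL = c̄ − 3√c̄ = 6.0588 − 3 × 2.4615 = -1.3256 → 0 (cannot be negative)

0.00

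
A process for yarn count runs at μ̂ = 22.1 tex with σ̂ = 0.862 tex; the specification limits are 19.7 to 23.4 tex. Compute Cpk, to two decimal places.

Cpu = (USL − μ̂) / (3σ̂) = (23.4 − 22.1) / (3 × 0.862) = 0.5027; Cpl = (μ̂ − LSL) / (3σ̂) = (22.1 − 19.7) / (3 × 0.862) = 0.9281; Cpk = min(Cpu, Cpl) = 0.5027

0.50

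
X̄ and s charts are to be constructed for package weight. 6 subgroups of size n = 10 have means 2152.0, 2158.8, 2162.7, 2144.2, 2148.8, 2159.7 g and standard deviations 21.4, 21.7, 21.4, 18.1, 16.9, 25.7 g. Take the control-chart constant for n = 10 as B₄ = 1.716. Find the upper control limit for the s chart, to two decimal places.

s̄ = (21.4 + 21.7 + 21.4 + 18.1 + 16.9 + 25.7) / 6 = 20.8667
UCL_s = B₄·s̄ = 1.716 × 20.8667 = 35.8072

35.81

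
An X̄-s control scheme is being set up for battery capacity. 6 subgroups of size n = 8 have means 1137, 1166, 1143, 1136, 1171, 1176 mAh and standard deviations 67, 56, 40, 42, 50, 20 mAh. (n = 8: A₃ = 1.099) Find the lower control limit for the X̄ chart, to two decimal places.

X̄̄ = (1137 + 1166 + 1143 + 1136 + 1171 + 1176) / 6 = 1154.8333
s̄ = (67 + 56 + 40 + 42 + 50 + 20) / 6 = 45.8333
LCL = X̄̄ − A₃·s̄ = 1154.8333 − 1.099 × 45.8333 = 1104.4625

1104.46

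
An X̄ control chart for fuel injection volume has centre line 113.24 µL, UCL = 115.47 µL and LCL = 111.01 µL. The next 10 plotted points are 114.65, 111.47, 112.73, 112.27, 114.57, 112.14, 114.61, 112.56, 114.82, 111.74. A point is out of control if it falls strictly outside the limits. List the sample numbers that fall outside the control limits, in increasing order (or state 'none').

none

All 10 points lie within [111.01, 115.47].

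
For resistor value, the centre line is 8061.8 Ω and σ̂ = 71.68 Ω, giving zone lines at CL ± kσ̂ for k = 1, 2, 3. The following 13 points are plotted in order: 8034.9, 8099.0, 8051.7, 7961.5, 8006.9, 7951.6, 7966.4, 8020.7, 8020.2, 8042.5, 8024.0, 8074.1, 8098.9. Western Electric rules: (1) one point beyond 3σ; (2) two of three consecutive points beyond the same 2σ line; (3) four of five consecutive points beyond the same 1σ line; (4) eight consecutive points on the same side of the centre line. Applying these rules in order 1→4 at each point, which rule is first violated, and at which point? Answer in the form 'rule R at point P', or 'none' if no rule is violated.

Zone of each point (C = within 1σ̂, B = 1σ̂–2σ̂, A = 2σ̂–3σ̂, * = beyond 3σ̂; sign = side of CL): 1:-C, 2:+C, 3:-C, 4:-B, 5:-C, 6:-B, 7:-B, 8:-C, 9:-C, 10:-C, 11:-C, 12:+C, 13:+C
Rule 4 (eight consecutive points on the same side of the centre line) is satisfied at point 10.

rule 4 at point 10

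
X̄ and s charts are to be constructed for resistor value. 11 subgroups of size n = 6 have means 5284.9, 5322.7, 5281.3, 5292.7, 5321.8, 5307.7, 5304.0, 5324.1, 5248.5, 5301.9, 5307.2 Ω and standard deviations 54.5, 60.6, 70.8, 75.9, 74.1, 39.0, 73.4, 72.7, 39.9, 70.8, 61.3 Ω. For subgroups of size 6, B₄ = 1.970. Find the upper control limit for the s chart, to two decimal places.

124.11

s̄ = (54.5 + 60.6 + 70.8 + 75.9 + 74.1 + 39.0 + 73.4 + 72.7 + 39.9 + 70.8 + 61.3) / 11 = 63.0000
UCL_s = B₄·s̄ = 1.970 × 63.0000 = 124.1100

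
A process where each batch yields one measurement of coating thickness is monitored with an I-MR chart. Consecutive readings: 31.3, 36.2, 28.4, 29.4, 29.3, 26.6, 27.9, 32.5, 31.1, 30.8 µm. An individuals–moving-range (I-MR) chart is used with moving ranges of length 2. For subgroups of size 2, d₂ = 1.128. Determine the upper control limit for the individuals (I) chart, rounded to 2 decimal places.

37.47

X̄ = (31.3 + 36.2 + 28.4 + 29.4 + 29.3 + 26.6 + 27.9 + 32.5 + 31.1 + 30.8) / 10 = 30.3500
Moving ranges: 4.9, 7.8, 1.0, 0.1, 2.7, 1.3, 4.6, 1.4, 0.3; M̄R̄ = 24.1000 / 9 = 2.6778
UCL = X̄ + 3·M̄R̄/d₂ = 30.3500 + 3 × 2.6778 / 1.128 = 37.4717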